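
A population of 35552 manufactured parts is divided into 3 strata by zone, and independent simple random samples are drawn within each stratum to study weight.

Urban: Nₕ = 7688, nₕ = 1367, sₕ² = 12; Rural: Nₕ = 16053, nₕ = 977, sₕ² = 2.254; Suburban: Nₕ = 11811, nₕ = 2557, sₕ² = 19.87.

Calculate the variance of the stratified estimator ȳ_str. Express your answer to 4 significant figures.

Var(ȳ_str) = Σₕ Wₕ²(1 − fₕ)sₕ²/nₕ with Wₕ = Nₕ/N, N = 35552.
Urban: Wₕ = 0.21624662; term = 0.21624662²·(1 − 0.17780957)·12/1367 = 3.3750781 × 10^-4.
Rural: Wₕ = 0.45153578; term = 0.45153578²·(1 − 0.06086090)·2.254/977 = 4.41747 × 10^-4.
Suburban: Wₕ = 0.33221760; term = 0.33221760²·(1 − 0.21649310)·19.87/2557 = 6.7197827 × 10^-4.
Sum = 0.0014512331.

0.001451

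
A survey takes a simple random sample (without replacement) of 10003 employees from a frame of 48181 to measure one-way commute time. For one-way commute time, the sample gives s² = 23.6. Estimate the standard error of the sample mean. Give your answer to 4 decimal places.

0.0432

Under SRS without replacement, Var(ȳ) = (1 − f)·s²/n with f = n/N = 10003/48181 = 0.20761296.
Var(ȳ) = (1 − 0.20761296)·23.6/10003 = 0.79238704·0.0023592922 = 0.0018694726.
SE(ȳ) = √(0.0018694726) = 0.0432.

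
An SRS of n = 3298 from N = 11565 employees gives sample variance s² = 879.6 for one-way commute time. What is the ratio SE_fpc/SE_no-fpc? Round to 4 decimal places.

f = n/N = 3298/11565 = 0.28517077.
SE_no-fpc = √(s²/n) = 0.51643692; SE_fpc = √((1−f)s²/n) = 0.43663489.
Ratio = √(1−f) = 0.84547574.

0.8455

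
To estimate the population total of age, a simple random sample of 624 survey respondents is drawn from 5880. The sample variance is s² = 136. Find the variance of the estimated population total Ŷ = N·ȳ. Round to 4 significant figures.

Var(Ŷ) = N²·Var(ȳ) = N²·(1 − n/N)·s²/n.
f = 624/5880 = 0.10612245; Var(ȳ) = 0.89387755·136/624 = 0.19481947.
Var(Ŷ) = 5880² · 0.19481947 = 6.7357663 × 10^6.

6.736 × 10^6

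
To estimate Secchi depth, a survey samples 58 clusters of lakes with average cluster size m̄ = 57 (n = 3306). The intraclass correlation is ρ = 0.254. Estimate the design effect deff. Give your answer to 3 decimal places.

15.224

deff = 1 + (57 − 1)·0.254 = 1 + 14.224 = 15.224.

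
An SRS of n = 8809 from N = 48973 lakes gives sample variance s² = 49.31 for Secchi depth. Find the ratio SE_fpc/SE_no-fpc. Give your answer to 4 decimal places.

f = n/N = 8809/48973 = 0.17987462.
SE_no-fpc = √(s²/n) = 0.074817673; SE_fpc = √((1−f)s²/n) = 0.067755464.
Ratio = √(1−f) = 0.90560774.

0.9056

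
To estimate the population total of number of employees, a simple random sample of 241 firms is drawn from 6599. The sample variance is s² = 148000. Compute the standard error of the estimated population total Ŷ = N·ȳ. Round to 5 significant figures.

160520

Var(Ŷ) = N²·Var(ȳ) = N²·(1 − n/N)·s²/n.
f = 241/6599 = 0.03652068; Var(ȳ) = 0.96347932·148000/241 = 591.68024.
Var(Ŷ) = 6599² · 591.68024 = 2.5765782 × 10^10.
SE(Ŷ) = √(2.5765782 × 10^10) = 160520.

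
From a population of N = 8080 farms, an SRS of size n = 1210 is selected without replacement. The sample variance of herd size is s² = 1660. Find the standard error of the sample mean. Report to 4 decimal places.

Under SRS without replacement, Var(ȳ) = (1 − f)·s²/n with f = n/N = 1210/8080 = 0.14975248.
Var(ȳ) = (1 − 0.14975248)·1660/1210 = 0.85024752·1.3719008 = 1.1664553.
SE(ȳ) = √(1.1664553) = 1.0800.

1.0800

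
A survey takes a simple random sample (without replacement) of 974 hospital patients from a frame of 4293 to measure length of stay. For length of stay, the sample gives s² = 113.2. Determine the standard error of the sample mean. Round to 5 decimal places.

0.29976

Under SRS without replacement, Var(ȳ) = (1 − f)·s²/n with f = n/N = 974/4293 = 0.22688097.
Var(ȳ) = (1 − 0.22688097)·113.2/974 = 0.77311903·0.11622177 = 0.089853259.
SE(ȳ) = √(0.089853259) = 0.29976.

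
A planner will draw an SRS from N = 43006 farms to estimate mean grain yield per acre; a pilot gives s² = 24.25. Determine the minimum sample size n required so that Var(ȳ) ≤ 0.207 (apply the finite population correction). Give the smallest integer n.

Without fpc, n₀ = s²/D = 24.25/0.207 = 117.1498.
With fpc, (1 − n/N)·s²/n ≤ D requires n ≥ n₀/(1 + n₀/N) = 117.1498/(1 + 117.1498/43006) = 116.8315.
Rounding up, n = 117.

117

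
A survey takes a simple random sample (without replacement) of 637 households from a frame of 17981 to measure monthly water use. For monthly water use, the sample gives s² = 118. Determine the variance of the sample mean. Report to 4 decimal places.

Under SRS without replacement, Var(ȳ) = (1 − f)·s²/n with f = n/N = 637/17981 = 0.03542628.
Var(ȳ) = (1 − 0.03542628)·118/637 = 0.96457372·0.18524333 = 0.17868085.

0.1787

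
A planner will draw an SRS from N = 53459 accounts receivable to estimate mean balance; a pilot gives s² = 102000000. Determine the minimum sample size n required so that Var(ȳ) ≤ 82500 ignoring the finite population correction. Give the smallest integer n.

1237

Without fpc, n₀ = s²/D = 102000000/82500 = 1236.3636.
Rounding up, n = 1237.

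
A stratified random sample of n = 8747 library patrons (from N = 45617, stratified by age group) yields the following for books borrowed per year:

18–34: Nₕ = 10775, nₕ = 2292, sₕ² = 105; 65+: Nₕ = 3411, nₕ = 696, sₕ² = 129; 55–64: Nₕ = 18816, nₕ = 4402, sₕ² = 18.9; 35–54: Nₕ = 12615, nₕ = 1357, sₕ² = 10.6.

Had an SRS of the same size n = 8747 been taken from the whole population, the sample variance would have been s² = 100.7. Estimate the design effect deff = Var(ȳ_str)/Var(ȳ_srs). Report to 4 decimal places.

Var(ȳ_str) = Σ Wₕ²(1−fₕ)sₕ²/nₕ with Wₕ = Nₕ/45617:
  18–34: (10775/45617)²·(1−2292/10775)·105/2292 = 0.0020122781
  65+: (3411/45617)²·(1−696/3411)·129/696 = 8.2485685 × 10^-4
  55–64: (18816/45617)²·(1−4402/18816)·18.9/4402 = 5.5959026 × 10^-4
  35–54: (12615/45617)²·(1−1357/12615)·10.6/1357 = 5.3311521 × 10^-4
  → Var(ȳ_str) = 0.0039298404.
Var(ȳ_srs) = (1 − 8747/45617)·100.7/8747 = 0.0093050082.
deff = 0.0039298404 / 0.0093050082 = 0.4223.

0.4223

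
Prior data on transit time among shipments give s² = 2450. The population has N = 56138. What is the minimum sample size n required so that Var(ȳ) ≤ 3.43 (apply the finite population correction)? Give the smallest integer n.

Without fpc, n₀ = s²/D = 2450/3.43 = 714.2857.
With fpc, (1 − n/N)·s²/n ≤ D requires n ≥ n₀/(1 + n₀/N) = 714.2857/(1 + 714.2857/56138) = 705.3115.
Rounding up, n = 706.

706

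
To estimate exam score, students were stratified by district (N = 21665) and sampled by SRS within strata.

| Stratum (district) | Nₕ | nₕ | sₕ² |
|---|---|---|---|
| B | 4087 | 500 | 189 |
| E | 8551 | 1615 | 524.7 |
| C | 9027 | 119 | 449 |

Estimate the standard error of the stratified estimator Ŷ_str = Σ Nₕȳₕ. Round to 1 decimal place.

Var(Ŷ_str) = Σₕ Nₕ²(1 − fₕ)sₕ²/nₕ.
B: 4087²·(1 − 500/4087)·189/500 = 5.5415061 × 10^6.
E: 8551²·(1 − 1615/8551)·524.7/1615 = 1.9269237 × 10^7.
C: 9027²·(1 − 119/9027)·449/119 = 3.0340521 × 10^8.
Sum = 3.2821595 × 10^8.
SE = √(3.2821595 × 10^8) = 18116.7.

18116.7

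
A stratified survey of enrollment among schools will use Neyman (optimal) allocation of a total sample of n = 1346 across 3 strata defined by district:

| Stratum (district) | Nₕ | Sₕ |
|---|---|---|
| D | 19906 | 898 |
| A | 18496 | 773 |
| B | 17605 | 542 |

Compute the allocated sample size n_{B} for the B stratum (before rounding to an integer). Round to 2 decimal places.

307.89

Neyman allocation: nₕ = n·NₕSₕ / Σⱼ NⱼSⱼ.
Σ NⱼSⱼ = 19906·898 + 18496·773 + 17605·542 = 4.1714906 × 10^7.
n_{B} = 1346·17605·542 / (4.1714906 × 10^7) = 307.89.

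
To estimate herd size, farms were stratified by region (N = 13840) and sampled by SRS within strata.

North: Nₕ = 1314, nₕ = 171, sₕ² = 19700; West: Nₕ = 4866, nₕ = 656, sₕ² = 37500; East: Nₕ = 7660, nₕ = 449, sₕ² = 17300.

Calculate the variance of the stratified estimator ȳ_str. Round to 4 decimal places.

18.1281

Var(ȳ_str) = Σₕ Wₕ²(1 − fₕ)sₕ²/nₕ with Wₕ = Nₕ/N, N = 13840.
North: Wₕ = 0.09494220; term = 0.09494220²·(1 − 0.13013699)·19700/171 = 0.90331564.
West: Wₕ = 0.35158960; term = 0.35158960²·(1 − 0.13481299)·37500/656 = 6.113775.
East: Wₕ = 0.55346821; term = 0.55346821²·(1 − 0.05861619)·17300/449 = 11.110967.
Sum = 18.128058.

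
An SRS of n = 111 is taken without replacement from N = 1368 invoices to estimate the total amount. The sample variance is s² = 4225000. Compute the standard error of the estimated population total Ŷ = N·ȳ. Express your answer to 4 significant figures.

Var(Ŷ) = N²·Var(ȳ) = N²·(1 − n/N)·s²/n.
f = 111/1368 = 0.08114035; Var(ȳ) = 0.91885965·4225000/111 = 34974.613.
Var(Ŷ) = 1368² · 34974.613 = 6.545233 × 10^10.
SE(Ŷ) = √(6.545233 × 10^10) = 255800.

255800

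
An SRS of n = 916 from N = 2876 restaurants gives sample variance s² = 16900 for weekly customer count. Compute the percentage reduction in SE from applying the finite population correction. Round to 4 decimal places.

17.4469

f = n/N = 916/2876 = 0.31849791.
SE_no-fpc = √(s²/n) = 4.2953209; SE_fpc = √((1−f)s²/n) = 3.5459223.
Ratio = √(1−f) = 0.82553140. Reduction = 100·(1 − 0.82553140) = 17.4469%.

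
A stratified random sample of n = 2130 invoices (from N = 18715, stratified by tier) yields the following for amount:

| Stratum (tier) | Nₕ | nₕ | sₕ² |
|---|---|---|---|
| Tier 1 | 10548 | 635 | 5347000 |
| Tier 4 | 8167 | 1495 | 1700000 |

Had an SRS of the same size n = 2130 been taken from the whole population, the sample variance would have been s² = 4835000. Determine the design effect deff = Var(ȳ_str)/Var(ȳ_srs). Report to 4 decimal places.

Var(ȳ_str) = Σ Wₕ²(1−fₕ)sₕ²/nₕ with Wₕ = Nₕ/18715:
  Tier 1: (10548/18715)²·(1−635/10548)·5347000/635 = 2513.8075
  Tier 4: (8167/18715)²·(1−1495/8167)·1700000/1495 = 176.90767
  → Var(ȳ_str) = 2690.7152.
Var(ȳ_srs) = (1 − 2130/18715)·4835000/2130 = 2011.6041.
deff = 2690.7152 / 2011.6041 = 1.3376.

1.3376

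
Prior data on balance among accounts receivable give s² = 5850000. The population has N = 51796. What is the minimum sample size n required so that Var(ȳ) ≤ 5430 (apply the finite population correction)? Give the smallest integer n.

1056

Without fpc, n₀ = s²/D = 5850000/5430 = 1077.3481.
With fpc, (1 − n/N)·s²/n ≤ D requires n ≥ n₀/(1 + n₀/N) = 1077.3481/(1 + 1077.3481/51796) = 1055.3960.
Rounding up, n = 1056.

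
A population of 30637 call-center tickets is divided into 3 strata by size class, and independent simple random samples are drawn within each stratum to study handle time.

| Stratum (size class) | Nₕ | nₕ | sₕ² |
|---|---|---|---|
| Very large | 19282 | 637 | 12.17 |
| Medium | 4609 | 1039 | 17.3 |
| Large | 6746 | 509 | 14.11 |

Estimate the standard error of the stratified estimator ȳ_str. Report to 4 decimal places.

Var(ȳ_str) = Σₕ Wₕ²(1 − fₕ)sₕ²/nₕ with Wₕ = Nₕ/N, N = 30637.
Very large: Wₕ = 0.62936972; term = 0.62936972²·(1 − 0.03303599)·12.17/637 = 0.0073176754.
Medium: Wₕ = 0.15043901; term = 0.15043901²·(1 − 0.22542851)·17.3/1039 = 2.9188583 × 10^-4.
Large: Wₕ = 0.22019127; term = 0.22019127²·(1 − 0.07545212)·14.11/509 = 0.0012426214.
Sum = 0.0088521826.
SE = √(0.0088521826) = 0.0941.

0.0941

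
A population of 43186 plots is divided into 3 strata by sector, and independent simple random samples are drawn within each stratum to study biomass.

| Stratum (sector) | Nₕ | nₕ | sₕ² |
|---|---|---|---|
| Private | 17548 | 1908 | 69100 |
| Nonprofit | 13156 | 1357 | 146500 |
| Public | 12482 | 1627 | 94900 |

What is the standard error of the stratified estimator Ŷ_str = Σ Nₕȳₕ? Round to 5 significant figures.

186010

Var(Ŷ_str) = Σₕ Nₕ²(1 − fₕ)sₕ²/nₕ.
Private: 17548²·(1 − 1908/17548)·69100/1908 = 9.9394889 × 10^9.
Nonprofit: 13156²·(1 − 1357/13156)·146500/1357 = 1.675818 × 10^10.
Public: 12482²·(1 − 1627/12482)·94900/1627 = 7.9030124 × 10^9.
Sum = 3.4600681 × 10^10.
SE = √(3.4600681 × 10^10) = 186010.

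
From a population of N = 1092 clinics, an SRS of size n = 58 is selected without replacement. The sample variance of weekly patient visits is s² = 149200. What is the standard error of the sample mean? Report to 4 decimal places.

49.3537

Under SRS without replacement, Var(ȳ) = (1 − f)·s²/n with f = n/N = 58/1092 = 0.05311355.
Var(ȳ) = (1 − 0.05311355)·149200/58 = 0.94688645·2572.4138 = 2435.7838.
SE(ȳ) = √(2435.7838) = 49.3537.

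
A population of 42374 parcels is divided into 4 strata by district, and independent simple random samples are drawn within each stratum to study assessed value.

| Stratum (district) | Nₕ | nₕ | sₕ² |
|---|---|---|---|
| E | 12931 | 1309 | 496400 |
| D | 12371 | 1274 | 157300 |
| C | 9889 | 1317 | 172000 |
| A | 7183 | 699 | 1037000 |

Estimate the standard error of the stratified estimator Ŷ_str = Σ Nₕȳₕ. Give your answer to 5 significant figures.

392560

Var(Ŷ_str) = Σₕ Nₕ²(1 − fₕ)sₕ²/nₕ.
E: 12931²·(1 − 1309/12931)·496400/1309 = 5.6990847 × 10^10.
D: 12371²·(1 − 1274/12371)·157300/1274 = 1.6949999 × 10^10.
C: 9889²·(1 − 1317/9889)·172000/1317 = 1.1070754 × 10^10.
A: 7183²·(1 − 699/7183)·1037000/699 = 6.909561 × 10^10.
Sum = 1.5410721 × 10^11.
SE = √(1.5410721 × 10^11) = 392560.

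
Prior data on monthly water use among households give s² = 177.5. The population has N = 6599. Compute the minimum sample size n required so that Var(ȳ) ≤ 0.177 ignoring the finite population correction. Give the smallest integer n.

Without fpc, n₀ = s²/D = 177.5/0.177 = 1002.8249.
Rounding up, n = 1003.

1003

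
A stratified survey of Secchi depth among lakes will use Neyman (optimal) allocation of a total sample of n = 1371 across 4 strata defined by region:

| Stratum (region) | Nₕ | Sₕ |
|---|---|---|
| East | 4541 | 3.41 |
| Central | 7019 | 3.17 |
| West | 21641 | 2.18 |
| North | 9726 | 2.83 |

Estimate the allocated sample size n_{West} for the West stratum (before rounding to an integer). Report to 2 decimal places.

575.26

Neyman allocation: nₕ = n·NₕSₕ / Σⱼ NⱼSⱼ.
Σ NⱼSⱼ = 4541·3.41 + 7019·3.17 + 21641·2.18 + 9726·2.83 = 112437.
n_{West} = 1371·21641·2.18 / 112437 = 575.26.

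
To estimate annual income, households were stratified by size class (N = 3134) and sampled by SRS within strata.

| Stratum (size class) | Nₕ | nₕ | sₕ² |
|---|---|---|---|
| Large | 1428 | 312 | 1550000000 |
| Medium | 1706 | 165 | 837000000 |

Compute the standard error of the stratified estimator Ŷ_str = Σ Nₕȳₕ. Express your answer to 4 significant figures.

Var(Ŷ_str) = Σₕ Nₕ²(1 − fₕ)sₕ²/nₕ.
Large: 1428²·(1 − 312/1428)·1550000000/312 = 7.9171615 × 10^12.
Medium: 1706²·(1 − 165/1706)·837000000/165 = 1.3335926 × 10^13.
Sum = 2.1253088 × 10^13.
SE = √(2.1253088 × 10^13) = 4.610 × 10^6.

4.610 × 10^6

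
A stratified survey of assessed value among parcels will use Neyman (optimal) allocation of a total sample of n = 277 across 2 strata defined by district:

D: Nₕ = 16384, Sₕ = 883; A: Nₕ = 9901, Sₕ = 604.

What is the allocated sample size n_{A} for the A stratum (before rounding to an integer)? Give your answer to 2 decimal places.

Neyman allocation: nₕ = n·NₕSₕ / Σⱼ NⱼSⱼ.
Σ NⱼSⱼ = 16384·883 + 9901·604 = 2.0447276 × 10^7.
n_{A} = 277·9901·604 / (2.0447276 × 10^7) = 81.01.

81.01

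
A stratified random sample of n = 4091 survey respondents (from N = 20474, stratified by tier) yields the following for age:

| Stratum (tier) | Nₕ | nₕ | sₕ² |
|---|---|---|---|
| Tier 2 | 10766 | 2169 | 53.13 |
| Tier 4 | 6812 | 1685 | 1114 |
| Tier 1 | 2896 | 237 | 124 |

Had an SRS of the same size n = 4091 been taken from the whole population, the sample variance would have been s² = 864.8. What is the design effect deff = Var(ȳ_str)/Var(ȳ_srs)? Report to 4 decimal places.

0.4144

Var(ȳ_str) = Σ Wₕ²(1−fₕ)sₕ²/nₕ with Wₕ = Nₕ/20474:
  Tier 2: (10766/20474)²·(1−2169/10766)·53.13/2169 = 0.0054084917
  Tier 4: (6812/20474)²·(1−1685/6812)·1114/1685 = 0.055083033
  Tier 1: (2896/20474)²·(1−237/2896)·124/237 = 0.0096113598
  → Var(ȳ_str) = 0.070102885.
Var(ȳ_srs) = (1 − 4091/20474)·864.8/4091 = 0.16915192.
deff = 0.070102885 / 0.16915192 = 0.4144.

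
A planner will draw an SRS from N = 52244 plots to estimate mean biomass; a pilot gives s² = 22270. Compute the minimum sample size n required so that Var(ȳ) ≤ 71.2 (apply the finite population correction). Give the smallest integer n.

311

Without fpc, n₀ = s²/D = 22270/71.2 = 312.7809.
With fpc, (1 − n/N)·s²/n ≤ D requires n ≥ n₀/(1 + n₀/N) = 312.7809/(1 + 312.7809/52244) = 310.9194.
Rounding up, n = 311.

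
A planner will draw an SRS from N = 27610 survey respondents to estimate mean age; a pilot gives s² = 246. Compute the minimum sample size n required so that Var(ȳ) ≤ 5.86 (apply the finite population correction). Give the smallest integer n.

Without fpc, n₀ = s²/D = 246/5.86 = 41.9795.
With fpc, (1 − n/N)·s²/n ≤ D requires n ≥ n₀/(1 + n₀/N) = 41.9795/(1 + 41.9795/27610) = 41.9158.
Rounding up, n = 42.

42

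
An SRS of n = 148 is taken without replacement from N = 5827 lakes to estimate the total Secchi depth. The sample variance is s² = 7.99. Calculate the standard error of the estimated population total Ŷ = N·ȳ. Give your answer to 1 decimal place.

1336.6

Var(Ŷ) = N²·Var(ȳ) = N²·(1 − n/N)·s²/n.
f = 148/5827 = 0.02539900; Var(ȳ) = 0.97460100·7.99/148 = 0.052615283.
Var(Ŷ) = 5827² · 0.052615283 = 1.7864956 × 10^6.
SE(Ŷ) = √(1.7864956 × 10^6) = 1336.6.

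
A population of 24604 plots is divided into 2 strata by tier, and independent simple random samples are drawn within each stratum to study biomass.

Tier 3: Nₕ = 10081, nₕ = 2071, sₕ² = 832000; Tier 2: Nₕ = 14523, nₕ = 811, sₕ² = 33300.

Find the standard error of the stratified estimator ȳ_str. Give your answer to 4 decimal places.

Var(ȳ_str) = Σₕ Wₕ²(1 − fₕ)sₕ²/nₕ with Wₕ = Nₕ/N, N = 24604.
Tier 3: Wₕ = 0.40973013; term = 0.40973013²·(1 − 0.20543597)·832000/2071 = 53.588046.
Tier 2: Wₕ = 0.59026987; term = 0.59026987²·(1 − 0.05584246)·33300/811 = 13.507317.
Sum = 67.095363.
SE = √(67.095363) = 8.1912.

8.1912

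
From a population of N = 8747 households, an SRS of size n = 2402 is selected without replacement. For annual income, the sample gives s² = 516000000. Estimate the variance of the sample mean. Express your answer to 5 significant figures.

Under SRS without replacement, Var(ȳ) = (1 − f)·s²/n with f = n/N = 2402/8747 = 0.27460844.
Var(ȳ) = (1 − 0.27460844)·516000000/2402 = 0.72539156·214820.98 = 155829.33.

155830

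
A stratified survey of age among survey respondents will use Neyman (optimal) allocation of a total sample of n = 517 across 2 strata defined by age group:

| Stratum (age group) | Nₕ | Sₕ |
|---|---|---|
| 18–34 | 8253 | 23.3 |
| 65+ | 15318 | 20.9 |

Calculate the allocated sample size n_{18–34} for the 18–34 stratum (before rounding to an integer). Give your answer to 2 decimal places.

Neyman allocation: nₕ = n·NₕSₕ / Σⱼ NⱼSⱼ.
Σ NⱼSⱼ = 8253·23.3 + 15318·20.9 = 512441.1.
n_{18–34} = 517·8253·23.3 / 512441.1 = 194.01.

194.01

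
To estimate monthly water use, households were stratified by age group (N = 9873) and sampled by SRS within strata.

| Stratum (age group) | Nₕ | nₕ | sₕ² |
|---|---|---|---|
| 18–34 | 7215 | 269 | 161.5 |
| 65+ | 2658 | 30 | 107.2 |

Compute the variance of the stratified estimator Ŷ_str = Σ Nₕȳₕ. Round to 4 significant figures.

5.505 × 10^7

Var(Ŷ_str) = Σₕ Nₕ²(1 − fₕ)sₕ²/nₕ.
18–34: 7215²·(1 − 269/7215)·161.5/269 = 3.0087864 × 10^7.
65+: 2658²·(1 − 30/2658)·107.2/30 = 2.4960534 × 10^7.
Sum = 5.5048398 × 10^7.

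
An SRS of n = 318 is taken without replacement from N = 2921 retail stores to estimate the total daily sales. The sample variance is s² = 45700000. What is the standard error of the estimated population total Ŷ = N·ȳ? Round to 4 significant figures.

1.045 × 10^6

Var(Ŷ) = N²·Var(ȳ) = N²·(1 − n/N)·s²/n.
f = 318/2921 = 0.10886683; Var(ȳ) = 0.89113317·45700000/318 = 128065.36.
Var(Ŷ) = 2921² · 128065.36 = 1.0926845 × 10^12.
SE(Ŷ) = √(1.0926845 × 10^12) = 1.045 × 10^6.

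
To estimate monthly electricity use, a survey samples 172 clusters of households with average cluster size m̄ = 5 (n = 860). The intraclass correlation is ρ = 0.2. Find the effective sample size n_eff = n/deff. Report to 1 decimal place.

deff = 1 + (5 − 1)·0.2 = 1 + 0.8 = 1.8.
n_eff = 860 / 1.8 = 477.8.

477.8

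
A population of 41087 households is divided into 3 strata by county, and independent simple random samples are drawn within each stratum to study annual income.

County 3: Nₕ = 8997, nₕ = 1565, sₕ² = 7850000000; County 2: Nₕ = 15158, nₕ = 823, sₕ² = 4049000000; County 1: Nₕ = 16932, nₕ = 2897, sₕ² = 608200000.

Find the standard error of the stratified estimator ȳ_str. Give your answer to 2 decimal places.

Var(ȳ_str) = Σₕ Wₕ²(1 − fₕ)sₕ²/nₕ with Wₕ = Nₕ/N, N = 41087.
County 3: Wₕ = 0.21897437; term = 0.21897437²·(1 − 0.17394687)·7850000000/1565 = 198678.04.
County 2: Wₕ = 0.36892448; term = 0.36892448²·(1 − 0.05429476)·4049000000/823 = 633255.07.
County 1: Wₕ = 0.41210115; term = 0.41210115²·(1 − 0.17109615)·608200000/2897 = 29553.555.
Sum = 861486.67.
SE = √(861486.67) = 928.16.

928.16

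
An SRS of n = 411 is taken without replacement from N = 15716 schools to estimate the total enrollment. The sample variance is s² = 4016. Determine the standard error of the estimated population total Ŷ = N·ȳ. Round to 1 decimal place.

48480.1

Var(Ŷ) = N²·Var(ȳ) = N²·(1 − n/N)·s²/n.
f = 411/15716 = 0.02615169; Var(ȳ) = 0.97384831·4016/411 = 9.5157538.
Var(Ŷ) = 15716² · 9.5157538 = 2.3503213 × 10^9.
SE(Ŷ) = √(2.3503213 × 10^9) = 48480.1.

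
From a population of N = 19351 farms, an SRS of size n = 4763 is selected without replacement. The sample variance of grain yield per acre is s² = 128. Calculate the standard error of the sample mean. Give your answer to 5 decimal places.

0.14233

Under SRS without replacement, Var(ȳ) = (1 − f)·s²/n with f = n/N = 4763/19351 = 0.24613715.
Var(ȳ) = (1 − 0.24613715)·128/4763 = 0.75386285·0.026873819 = 0.020259174.
SE(ȳ) = √(0.020259174) = 0.14233.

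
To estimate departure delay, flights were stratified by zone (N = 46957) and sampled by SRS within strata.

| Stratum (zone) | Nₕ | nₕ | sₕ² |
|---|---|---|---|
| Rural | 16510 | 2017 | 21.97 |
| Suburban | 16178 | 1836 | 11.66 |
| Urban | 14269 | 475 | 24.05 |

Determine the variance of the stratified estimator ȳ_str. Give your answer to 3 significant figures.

Var(ȳ_str) = Σₕ Wₕ²(1 − fₕ)sₕ²/nₕ with Wₕ = Nₕ/N, N = 46957.
Rural: Wₕ = 0.35159827; term = 0.35159827²·(1 − 0.12216838)·21.97/2017 = 0.0011820309.
Suburban: Wₕ = 0.34452797; term = 0.34452797²·(1 − 0.11348745)·11.66/1836 = 6.6828196 × 10^-4.
Urban: Wₕ = 0.30387376; term = 0.30387376²·(1 − 0.03328895)·24.05/475 = 0.0045196473.
Sum = 0.0063699602.

0.00637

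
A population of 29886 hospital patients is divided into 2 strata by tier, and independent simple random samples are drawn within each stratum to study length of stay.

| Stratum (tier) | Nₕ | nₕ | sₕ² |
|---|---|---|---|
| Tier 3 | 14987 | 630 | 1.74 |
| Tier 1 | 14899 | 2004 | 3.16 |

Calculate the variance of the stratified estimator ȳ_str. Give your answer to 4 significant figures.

Var(ȳ_str) = Σₕ Wₕ²(1 − fₕ)sₕ²/nₕ with Wₕ = Nₕ/N, N = 29886.
Tier 3: Wₕ = 0.50147226; term = 0.50147226²·(1 − 0.04203643)·1.74/630 = 6.6535209 × 10^-4.
Tier 1: Wₕ = 0.49852774; term = 0.49852774²·(1 − 0.13450567)·3.16/2004 = 3.3918157 × 10^-4.
Sum = 0.0010045337.

0.001005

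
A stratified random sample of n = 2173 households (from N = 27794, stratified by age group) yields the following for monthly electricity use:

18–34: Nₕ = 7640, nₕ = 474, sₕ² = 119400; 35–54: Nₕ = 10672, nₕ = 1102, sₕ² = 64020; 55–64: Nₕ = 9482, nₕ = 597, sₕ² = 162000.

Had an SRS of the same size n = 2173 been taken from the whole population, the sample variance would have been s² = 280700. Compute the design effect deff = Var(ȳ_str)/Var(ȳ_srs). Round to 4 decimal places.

Var(ȳ_str) = Σ Wₕ²(1−fₕ)sₕ²/nₕ with Wₕ = Nₕ/27794:
  18–34: (7640/27794)²·(1−474/7640)·119400/474 = 17.852294
  35–54: (10672/27794)²·(1−1102/10672)·64020/1102 = 7.6805041
  55–64: (9482/27794)²·(1−597/9482)·162000/597 = 29.593475
  → Var(ȳ_str) = 55.126273.
Var(ȳ_srs) = (1 − 2173/27794)·280700/2173 = 119.07695.
deff = 55.126273 / 119.07695 = 0.4629.

0.4629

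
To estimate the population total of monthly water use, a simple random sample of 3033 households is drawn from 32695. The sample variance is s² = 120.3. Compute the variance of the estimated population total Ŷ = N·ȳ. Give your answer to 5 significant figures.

3.8466 × 10^7

Var(Ŷ) = N²·Var(ȳ) = N²·(1 − n/N)·s²/n.
f = 3033/32695 = 0.09276648; Var(ȳ) = 0.90723352·120.3/3033 = 0.035984238.
Var(Ŷ) = 32695² · 0.035984238 = 3.846582 × 10^7.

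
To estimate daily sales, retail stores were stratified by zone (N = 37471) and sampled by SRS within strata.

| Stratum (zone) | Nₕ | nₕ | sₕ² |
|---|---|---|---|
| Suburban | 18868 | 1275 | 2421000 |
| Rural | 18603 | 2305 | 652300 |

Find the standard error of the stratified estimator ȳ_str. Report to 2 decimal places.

22.58

Var(ȳ_str) = Σₕ Wₕ²(1 − fₕ)sₕ²/nₕ with Wₕ = Nₕ/N, N = 37471.
Suburban: Wₕ = 0.50353607; term = 0.50353607²·(1 − 0.06757473)·2421000/1275 = 448.91055.
Rural: Wₕ = 0.49646393; term = 0.49646393²·(1 − 0.12390475)·652300/2305 = 61.108719.
Sum = 510.01927.
SE = √(510.01927) = 22.58.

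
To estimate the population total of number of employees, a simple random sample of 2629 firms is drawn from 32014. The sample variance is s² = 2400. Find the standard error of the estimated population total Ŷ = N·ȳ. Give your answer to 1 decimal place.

29305.1

Var(Ŷ) = N²·Var(ȳ) = N²·(1 − n/N)·s²/n.
f = 2629/32014 = 0.08212032; Var(ȳ) = 0.91787968·2400/2629 = 0.83792743.
Var(Ŷ) = 32014² · 0.83792743 = 8.5878864 × 10^8.
SE(Ŷ) = √(8.5878864 × 10^8) = 29305.1.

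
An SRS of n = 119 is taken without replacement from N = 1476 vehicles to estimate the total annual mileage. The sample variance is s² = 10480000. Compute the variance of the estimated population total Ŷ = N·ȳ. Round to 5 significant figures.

1.7639 × 10^11

Var(Ŷ) = N²·Var(ȳ) = N²·(1 − n/N)·s²/n.
f = 119/1476 = 0.08062331; Var(ȳ) = 0.91937669·10480000/119 = 80966.956.
Var(Ŷ) = 1476² · 80966.956 = 1.7639267 × 10^11.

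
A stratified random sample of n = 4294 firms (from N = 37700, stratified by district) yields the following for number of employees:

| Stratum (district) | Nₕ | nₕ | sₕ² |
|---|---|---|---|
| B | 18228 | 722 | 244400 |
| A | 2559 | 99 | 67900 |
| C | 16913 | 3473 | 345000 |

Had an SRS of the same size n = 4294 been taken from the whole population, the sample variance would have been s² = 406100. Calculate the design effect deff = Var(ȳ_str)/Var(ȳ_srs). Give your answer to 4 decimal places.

1.1327

Var(ȳ_str) = Σ Wₕ²(1−fₕ)sₕ²/nₕ with Wₕ = Nₕ/37700:
  B: (18228/37700)²·(1−722/18228)·244400/722 = 75.99889
  A: (2559/37700)²·(1−99/2559)·67900/99 = 3.0377867
  C: (16913/37700)²·(1−3473/16913)·345000/3473 = 15.887352
  → Var(ȳ_str) = 94.924029.
Var(ȳ_srs) = (1 − 4294/37700)·406100/4294 = 83.801941.
deff = 94.924029 / 83.801941 = 1.1327.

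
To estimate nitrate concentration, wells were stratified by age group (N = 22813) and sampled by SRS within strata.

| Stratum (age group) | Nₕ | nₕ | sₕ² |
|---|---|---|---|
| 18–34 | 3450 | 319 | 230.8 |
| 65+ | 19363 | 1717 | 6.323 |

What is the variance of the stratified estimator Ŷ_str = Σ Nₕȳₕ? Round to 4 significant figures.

Var(Ŷ_str) = Σₕ Nₕ²(1 − fₕ)sₕ²/nₕ.
18–34: 3450²·(1 − 319/3450)·230.8/319 = 7.8153293 × 10^6.
65+: 19363²·(1 − 1717/19363)·6.323/1717 = 1.2582641 × 10^6.
Sum = 9.0735934 × 10^6.

9.074 × 10^6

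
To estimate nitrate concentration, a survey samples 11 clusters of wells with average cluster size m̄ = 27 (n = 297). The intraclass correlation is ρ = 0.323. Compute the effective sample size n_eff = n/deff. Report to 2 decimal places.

31.60

deff = 1 + (27 − 1)·0.323 = 1 + 8.398 = 9.398.
n_eff = 297 / 9.398 = 31.60.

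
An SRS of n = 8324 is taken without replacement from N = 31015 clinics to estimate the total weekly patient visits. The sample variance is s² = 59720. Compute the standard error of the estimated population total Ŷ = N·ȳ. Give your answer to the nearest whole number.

Var(Ŷ) = N²·Var(ȳ) = N²·(1 − n/N)·s²/n.
f = 8324/31015 = 0.26838626; Var(ȳ) = 0.73161374·59720/8324 = 5.2489155.
Var(Ŷ) = 31015² · 5.2489155 = 5.0490905 × 10^9.
SE(Ŷ) = √(5.0490905 × 10^9) = 71057.

71057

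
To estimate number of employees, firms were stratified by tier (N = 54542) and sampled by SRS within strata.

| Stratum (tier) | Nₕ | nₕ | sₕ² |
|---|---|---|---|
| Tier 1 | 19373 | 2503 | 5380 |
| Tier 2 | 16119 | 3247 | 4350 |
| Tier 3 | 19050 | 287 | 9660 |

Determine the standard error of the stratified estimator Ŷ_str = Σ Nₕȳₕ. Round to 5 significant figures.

Var(Ŷ_str) = Σₕ Nₕ²(1 − fₕ)sₕ²/nₕ.
Tier 1: 19373²·(1 − 2503/19373)·5380/2503 = 7.0247907 × 10^8.
Tier 2: 16119²·(1 − 3247/16119)·4350/3247 = 2.7796563 × 10^8.
Tier 3: 19050²·(1 − 287/19050)·9660/287 = 1.2030744 × 10^10.
Sum = 1.3011189 × 10^10.
SE = √(1.3011189 × 10^10) = 114070.

114070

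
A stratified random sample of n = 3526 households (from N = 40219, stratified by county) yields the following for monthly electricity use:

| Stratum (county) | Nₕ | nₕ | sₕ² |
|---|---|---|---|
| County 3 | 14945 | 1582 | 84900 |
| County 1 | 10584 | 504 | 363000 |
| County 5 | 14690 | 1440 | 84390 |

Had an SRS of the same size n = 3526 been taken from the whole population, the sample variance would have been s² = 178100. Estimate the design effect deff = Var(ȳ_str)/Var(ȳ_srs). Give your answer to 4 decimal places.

1.3276

Var(ȳ_str) = Σ Wₕ²(1−fₕ)sₕ²/nₕ with Wₕ = Nₕ/40219:
  County 3: (14945/40219)²·(1−1582/14945)·84900/1582 = 6.6258037
  County 1: (10584/40219)²·(1−504/10584)·363000/504 = 47.503315
  County 5: (14690/40219)²·(1−1440/14690)·84390/1440 = 7.0518592
  → Var(ȳ_str) = 61.180978.
Var(ȳ_srs) = (1 − 3526/40219)·178100/3526 = 46.082238.
deff = 61.180978 / 46.082238 = 1.3276.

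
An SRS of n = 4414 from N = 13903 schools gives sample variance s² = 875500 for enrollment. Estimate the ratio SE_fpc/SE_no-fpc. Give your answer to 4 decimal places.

0.8261

f = n/N = 4414/13903 = 0.31748543.
SE_no-fpc = √(s²/n) = 14.083543; SE_fpc = √((1−f)s²/n) = 11.63504.
Ratio = √(1−f) = 0.82614440.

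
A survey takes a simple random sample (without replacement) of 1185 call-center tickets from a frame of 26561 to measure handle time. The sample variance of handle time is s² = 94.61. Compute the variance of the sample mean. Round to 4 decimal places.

0.0763

Under SRS without replacement, Var(ȳ) = (1 − f)·s²/n with f = n/N = 1185/26561 = 0.04461428.
Var(ȳ) = (1 − 0.04461428)·94.61/1185 = 0.95538572·0.079839662 = 0.076277673.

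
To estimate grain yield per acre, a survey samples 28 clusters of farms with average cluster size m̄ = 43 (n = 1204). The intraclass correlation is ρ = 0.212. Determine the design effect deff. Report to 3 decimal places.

deff = 1 + (43 − 1)·0.212 = 1 + 8.904 = 9.904.

9.904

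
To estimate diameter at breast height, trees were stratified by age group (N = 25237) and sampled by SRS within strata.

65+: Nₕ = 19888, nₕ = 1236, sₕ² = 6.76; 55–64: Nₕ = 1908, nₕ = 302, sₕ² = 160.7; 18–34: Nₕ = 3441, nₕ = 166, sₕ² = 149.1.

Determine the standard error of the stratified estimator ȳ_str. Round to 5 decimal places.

0.14710

Var(ȳ_str) = Σₕ Wₕ²(1 − fₕ)sₕ²/nₕ with Wₕ = Nₕ/N, N = 25237.
65+: Wₕ = 0.78804929; term = 0.78804929²·(1 − 0.06214803)·6.76/1236 = 0.003185439.
55–64: Wₕ = 0.07560328; term = 0.07560328²·(1 − 0.15828092)·160.7/302 = 0.0025601027.
18–34: Wₕ = 0.13634743; term = 0.13634743²·(1 − 0.04824179)·149.1/166 = 0.015892422.
Sum = 0.021637964.
SE = √(0.021637964) = 0.14710.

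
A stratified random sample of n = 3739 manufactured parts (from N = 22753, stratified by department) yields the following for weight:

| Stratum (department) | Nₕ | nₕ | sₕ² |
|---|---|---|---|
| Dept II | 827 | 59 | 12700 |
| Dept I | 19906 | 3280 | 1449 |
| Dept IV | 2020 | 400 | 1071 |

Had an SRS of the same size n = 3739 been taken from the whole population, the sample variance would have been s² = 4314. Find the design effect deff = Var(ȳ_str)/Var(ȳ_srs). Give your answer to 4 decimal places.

0.5844

Var(ȳ_str) = Σ Wₕ²(1−fₕ)sₕ²/nₕ with Wₕ = Nₕ/22753:
  Dept II: (827/22753)²·(1−59/827)·12700/59 = 0.2640834
  Dept I: (19906/22753)²·(1−3280/19906)·1449/3280 = 0.2824158
  Dept IV: (2020/22753)²·(1−400/2020)·1071/400 = 0.016924605
  → Var(ȳ_str) = 0.56342381.
Var(ȳ_srs) = (1 − 3739/22753)·4314/3739 = 0.96418306.
deff = 0.56342381 / 0.96418306 = 0.5844.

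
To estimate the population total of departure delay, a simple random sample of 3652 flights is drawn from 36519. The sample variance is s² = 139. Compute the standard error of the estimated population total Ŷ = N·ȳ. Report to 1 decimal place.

Var(Ŷ) = N²·Var(ȳ) = N²·(1 − n/N)·s²/n.
f = 3652/36519 = 0.10000274; Var(ȳ) = 0.89999726·139/3652 = 0.034255098.
Var(Ŷ) = 36519² · 0.034255098 = 4.5683878 × 10^7.
SE(Ŷ) = √(4.5683878 × 10^7) = 6759.0.

6759.0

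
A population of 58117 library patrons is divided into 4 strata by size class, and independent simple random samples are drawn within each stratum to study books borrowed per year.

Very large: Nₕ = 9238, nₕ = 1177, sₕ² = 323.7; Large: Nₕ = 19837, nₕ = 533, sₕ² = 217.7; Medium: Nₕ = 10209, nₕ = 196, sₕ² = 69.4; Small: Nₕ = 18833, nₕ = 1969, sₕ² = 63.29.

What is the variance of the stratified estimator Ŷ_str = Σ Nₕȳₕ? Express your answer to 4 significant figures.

Var(Ŷ_str) = Σₕ Nₕ²(1 − fₕ)sₕ²/nₕ.
Very large: 9238²·(1 − 1177/9238)·323.7/1177 = 2.0480149 × 10^7.
Large: 19837²·(1 − 533/19837)·217.7/533 = 1.564064 × 10^8.
Medium: 10209²·(1 − 196/10209)·69.4/196 = 3.6195187 × 10^7.
Small: 18833²·(1 − 1969/18833)·63.29/1969 = 1.0208677 × 10^7.
Sum = 2.2329041 × 10^8.

2.233 × 10^8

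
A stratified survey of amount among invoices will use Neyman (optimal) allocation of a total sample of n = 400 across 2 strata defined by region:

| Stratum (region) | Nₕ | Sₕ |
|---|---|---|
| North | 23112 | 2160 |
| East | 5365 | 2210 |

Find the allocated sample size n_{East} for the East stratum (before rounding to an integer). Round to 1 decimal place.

76.8

Neyman allocation: nₕ = n·NₕSₕ / Σⱼ NⱼSⱼ.
Σ NⱼSⱼ = 23112·2160 + 5365·2210 = 6.177857 × 10^7.
n_{East} = 400·5365·2210 / (6.177857 × 10^7) = 76.8.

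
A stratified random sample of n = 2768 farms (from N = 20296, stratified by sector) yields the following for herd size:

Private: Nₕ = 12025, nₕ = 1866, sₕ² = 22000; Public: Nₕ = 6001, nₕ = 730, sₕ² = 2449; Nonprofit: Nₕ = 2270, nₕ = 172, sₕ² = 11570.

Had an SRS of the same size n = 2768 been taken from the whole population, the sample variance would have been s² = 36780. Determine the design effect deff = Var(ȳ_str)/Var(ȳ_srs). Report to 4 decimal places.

Var(ȳ_str) = Σ Wₕ²(1−fₕ)sₕ²/nₕ with Wₕ = Nₕ/20296:
  Private: (12025/20296)²·(1−1866/12025)·22000/1866 = 3.4964408
  Public: (6001/20296)²·(1−730/6001)·2449/730 = 0.25760937
  Nonprofit: (2270/20296)²·(1−172/2270)·11570/172 = 0.77770581
  → Var(ȳ_str) = 4.531756.
Var(ȳ_srs) = (1 − 2768/20296)·36780/2768 = 11.475393.
deff = 4.531756 / 11.475393 = 0.3949.

0.3949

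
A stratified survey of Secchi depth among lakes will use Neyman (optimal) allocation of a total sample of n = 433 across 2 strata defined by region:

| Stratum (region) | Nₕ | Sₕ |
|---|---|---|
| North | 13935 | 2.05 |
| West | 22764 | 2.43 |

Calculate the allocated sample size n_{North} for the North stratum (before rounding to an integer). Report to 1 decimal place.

Neyman allocation: nₕ = n·NₕSₕ / Σⱼ NⱼSⱼ.
Σ NⱼSⱼ = 13935·2.05 + 22764·2.43 = 83883.27.
n_{North} = 433·13935·2.05 / 83883.27 = 147.5.

147.5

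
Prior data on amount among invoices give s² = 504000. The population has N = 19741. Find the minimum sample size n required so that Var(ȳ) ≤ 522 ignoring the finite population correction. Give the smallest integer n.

966

Without fpc, n₀ = s²/D = 504000/522 = 965.5172.
Rounding up, n = 966.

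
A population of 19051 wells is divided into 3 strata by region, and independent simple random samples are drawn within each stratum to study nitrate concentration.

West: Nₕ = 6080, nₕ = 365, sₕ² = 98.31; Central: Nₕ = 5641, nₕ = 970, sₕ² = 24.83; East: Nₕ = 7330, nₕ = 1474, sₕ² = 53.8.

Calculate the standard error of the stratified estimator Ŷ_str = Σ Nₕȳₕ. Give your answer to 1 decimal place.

3405.9

Var(Ŷ_str) = Σₕ Nₕ²(1 − fₕ)sₕ²/nₕ.
West: 6080²·(1 − 365/6080)·98.31/365 = 9.3588965 × 10^6.
Central: 5641²·(1 − 970/5641)·24.83/970 = 674482.91.
East: 7330²·(1 − 1474/7330)·53.8/1474 = 1.5667144 × 10^6.
Sum = 1.1600094 × 10^7.
SE = √(1.1600094 × 10^7) = 3405.9.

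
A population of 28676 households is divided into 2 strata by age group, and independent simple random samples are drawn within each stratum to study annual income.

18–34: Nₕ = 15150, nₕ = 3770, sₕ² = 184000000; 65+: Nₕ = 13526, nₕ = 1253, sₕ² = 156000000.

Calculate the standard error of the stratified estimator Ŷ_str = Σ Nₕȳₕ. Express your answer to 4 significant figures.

Var(Ŷ_str) = Σₕ Nₕ²(1 − fₕ)sₕ²/nₕ.
18–34: 15150²·(1 − 3770/15150)·184000000/3770 = 8.4145592 × 10^12.
65+: 13526²·(1 − 1253/13526)·156000000/1253 = 2.0667771 × 10^13.
Sum = 2.908233 × 10^13.
SE = √(2.908233 × 10^13) = 5.393 × 10^6.

5.393 × 10^6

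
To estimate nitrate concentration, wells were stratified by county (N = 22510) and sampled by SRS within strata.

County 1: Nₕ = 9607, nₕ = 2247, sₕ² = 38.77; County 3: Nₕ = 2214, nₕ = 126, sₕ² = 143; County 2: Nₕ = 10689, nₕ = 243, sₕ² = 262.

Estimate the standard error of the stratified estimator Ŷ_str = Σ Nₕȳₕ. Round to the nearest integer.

11263

Var(Ŷ_str) = Σₕ Nₕ²(1 − fₕ)sₕ²/nₕ.
County 1: 9607²·(1 − 2247/9607)·38.77/2247 = 1.2199958 × 10^6.
County 3: 2214²·(1 − 126/2214)·143/126 = 5.2465474 × 10^6.
County 2: 10689²·(1 − 243/10689)·262/243 = 1.203877 × 10^8.
Sum = 1.2685424 × 10^8.
SE = √(1.2685424 × 10^8) = 11263.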